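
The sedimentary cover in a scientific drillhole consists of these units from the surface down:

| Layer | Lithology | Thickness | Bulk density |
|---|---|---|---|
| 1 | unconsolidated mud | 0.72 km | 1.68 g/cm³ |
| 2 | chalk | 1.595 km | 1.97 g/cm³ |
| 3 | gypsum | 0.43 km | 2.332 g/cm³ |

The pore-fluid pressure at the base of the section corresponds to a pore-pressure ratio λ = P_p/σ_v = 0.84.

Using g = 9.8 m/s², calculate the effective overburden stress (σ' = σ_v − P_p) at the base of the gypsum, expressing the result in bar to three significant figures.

84.0 bar

Overburden (lithostatic) stress σ_v:
unconsolidated mud: 1680 kg/m³ × 9.8 m/s² × 720 m = 1.185×10^7 Pa = 11.85 MPa
chalk: 1970 kg/m³ × 9.8 m/s² × 1595 m = 3.079×10^7 Pa = 30.79 MPa
gypsum: 2332 kg/m³ × 9.8 m/s² × 430 m = 9.827×10^6 Pa = 9.827 MPa
Total = 11.85 + 30.79 + 9.827 = 52.474 MPa
Pore pressure P_p = λ·σ_v = 0.84 × 52.47 MPa = 44.08 MPa
Effective stress σ' = σ_v − P_p = 52.47 − 44.08 = 8.3959 MPa = 83.959 bar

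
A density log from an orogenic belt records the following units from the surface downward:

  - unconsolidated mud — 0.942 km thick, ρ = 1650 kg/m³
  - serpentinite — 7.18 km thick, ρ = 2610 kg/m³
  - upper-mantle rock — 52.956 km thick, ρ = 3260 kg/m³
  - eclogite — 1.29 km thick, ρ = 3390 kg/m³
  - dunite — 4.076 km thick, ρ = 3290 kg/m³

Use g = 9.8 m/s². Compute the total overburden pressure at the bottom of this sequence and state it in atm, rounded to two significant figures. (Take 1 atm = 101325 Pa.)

20000 atm

unconsolidated mud: 1650 kg/m³ × 9.8 m/s² × 942 m = 1.523×10^7 Pa = 150.3 atm
serpentinite: 2610 kg/m³ × 9.8 m/s² × 7180 m = 1.837×10^8 Pa = 1812 atm
upper-mantle rock: 3260 kg/m³ × 9.8 m/s² × 52956 m = 1.692×10^9 Pa = 16697 atm
eclogite: 3390 kg/m³ × 9.8 m/s² × 1290 m = 4.286×10^7 Pa = 423.0 atm
dunite: 3290 kg/m³ × 9.8 m/s² × 4076 m = 1.314×10^8 Pa = 1297 atm
Total = 150.3 + 1812 + 16697 + 423.0 + 1297 = 20380 atm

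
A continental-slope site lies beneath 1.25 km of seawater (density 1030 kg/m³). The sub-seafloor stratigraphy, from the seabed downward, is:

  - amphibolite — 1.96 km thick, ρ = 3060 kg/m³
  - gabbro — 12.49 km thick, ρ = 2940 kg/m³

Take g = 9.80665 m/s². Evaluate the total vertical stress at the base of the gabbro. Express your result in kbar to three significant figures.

seawater: 1030 kg/m³ × 9.80665 m/s² × 1250 m = 1.263×10^7 Pa = 0.1263 kbar
amphibolite: 3060 kg/m³ × 9.80665 m/s² × 1960 m = 5.882×10^7 Pa = 0.5882 kbar
gabbro: 2940 kg/m³ × 9.80665 m/s² × 12490 m = 3.601×10^8 Pa = 3.601 kbar
Total = 0.1263 + 0.5882 + 3.601 = 4.3155 kbar

4.32 kbar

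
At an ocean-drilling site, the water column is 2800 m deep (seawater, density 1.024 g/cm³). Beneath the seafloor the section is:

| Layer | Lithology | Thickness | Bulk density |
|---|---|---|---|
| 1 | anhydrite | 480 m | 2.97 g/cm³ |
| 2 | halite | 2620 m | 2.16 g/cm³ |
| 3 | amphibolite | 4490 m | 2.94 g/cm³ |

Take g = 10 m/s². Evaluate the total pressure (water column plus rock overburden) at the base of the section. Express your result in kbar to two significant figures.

2.3 kbar

seawater: 1024 kg/m³ × 10 m/s² × 2800 m = 2.867×10^7 Pa = 0.2867 kbar
anhydrite: 2970 kg/m³ × 10 m/s² × 480 m = 1.426×10^7 Pa = 0.1426 kbar
halite: 2160 kg/m³ × 10 m/s² × 2620 m = 5.659×10^7 Pa = 0.5659 kbar
amphibolite: 2940 kg/m³ × 10 m/s² × 4490 m = 1.320×10^8 Pa = 1.320 kbar
Total = 0.2867 + 0.1426 + 0.5659 + 1.320 = 2.3153 kbar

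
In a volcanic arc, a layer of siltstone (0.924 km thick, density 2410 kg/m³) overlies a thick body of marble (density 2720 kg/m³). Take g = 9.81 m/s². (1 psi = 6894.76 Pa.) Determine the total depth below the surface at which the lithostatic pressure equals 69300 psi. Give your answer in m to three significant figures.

Pressure at base of upper layers: 2410×9.81×924 = 2.185×10^7 Pa = 3168 psi
Remaining pressure to be supplied by marble: 4.778×10^8 − 2.185×10^7 = 4.560×10^8 Pa
Additional depth in marble = 4.560×10^8 Pa / (2720 kg/m³ × 9.81 m/s²) = 17088 m
Total depth = 924 m + 17088 m = 18012 m

18000 m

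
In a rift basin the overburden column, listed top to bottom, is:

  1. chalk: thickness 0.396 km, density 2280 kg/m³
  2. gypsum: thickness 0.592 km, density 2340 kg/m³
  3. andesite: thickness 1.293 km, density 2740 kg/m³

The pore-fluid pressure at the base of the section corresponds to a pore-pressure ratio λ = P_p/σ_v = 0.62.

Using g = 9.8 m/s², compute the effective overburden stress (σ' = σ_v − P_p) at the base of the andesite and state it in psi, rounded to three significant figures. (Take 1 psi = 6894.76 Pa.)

Overburden (lithostatic) stress σ_v:
chalk: 2280 kg/m³ × 9.8 m/s² × 396 m = 8.848×10^6 Pa = 8.848 MPa
gypsum: 2340 kg/m³ × 9.8 m/s² × 592 m = 1.358×10^7 Pa = 13.58 MPa
andesite: 2740 kg/m³ × 9.8 m/s² × 1293 m = 3.472×10^7 Pa = 34.72 MPa
Total = 8.848 + 13.58 + 34.72 = 57.144 MPa
Pore pressure P_p = λ·σ_v = 0.62 × 57.14 MPa = 35.43 MPa
Effective stress σ' = σ_v − P_p = 57.14 − 35.43 = 21.715 MPa = 3149.4 psi

3150 psi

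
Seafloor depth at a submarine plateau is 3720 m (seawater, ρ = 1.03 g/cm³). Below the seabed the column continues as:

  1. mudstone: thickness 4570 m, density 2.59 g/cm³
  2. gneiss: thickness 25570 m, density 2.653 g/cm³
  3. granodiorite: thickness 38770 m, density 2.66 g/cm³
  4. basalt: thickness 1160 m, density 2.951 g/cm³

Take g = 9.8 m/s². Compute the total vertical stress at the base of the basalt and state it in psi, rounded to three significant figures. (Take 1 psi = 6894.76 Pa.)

seawater: 1030 kg/m³ × 9.8 m/s² × 3720 m = 3.755×10^7 Pa = 5446 psi
mudstone: 2590 kg/m³ × 9.8 m/s² × 4570 m = 1.160×10^8 Pa = 16824 psi
gneiss: 2653 kg/m³ × 9.8 m/s² × 25570 m = 6.648×10^8 Pa = 96422 psi
granodiorite: 2660 kg/m³ × 9.8 m/s² × 38770 m = 1.011×10^9 Pa = 1.466×10^5 psi
basalt: 2951 kg/m³ × 9.8 m/s² × 1160 m = 3.355×10^7 Pa = 4866 psi
Total = 5446 + 16824 + 96422 + 1.466×10^5 + 4866 = 2.7014×10^5 psi

270000 psi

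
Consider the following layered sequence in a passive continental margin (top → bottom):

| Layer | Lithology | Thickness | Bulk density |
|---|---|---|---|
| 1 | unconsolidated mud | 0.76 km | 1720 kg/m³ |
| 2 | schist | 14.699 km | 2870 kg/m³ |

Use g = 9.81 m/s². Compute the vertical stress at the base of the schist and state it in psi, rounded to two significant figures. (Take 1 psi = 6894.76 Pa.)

unconsolidated mud: 1720 kg/m³ × 9.81 m/s² × 760 m = 1.282×10^7 Pa = 1860 psi
schist: 2870 kg/m³ × 9.81 m/s² × 14699 m = 4.138×10^8 Pa = 60023 psi
Total = 1860 + 60023 = 61883 psi

62000 psi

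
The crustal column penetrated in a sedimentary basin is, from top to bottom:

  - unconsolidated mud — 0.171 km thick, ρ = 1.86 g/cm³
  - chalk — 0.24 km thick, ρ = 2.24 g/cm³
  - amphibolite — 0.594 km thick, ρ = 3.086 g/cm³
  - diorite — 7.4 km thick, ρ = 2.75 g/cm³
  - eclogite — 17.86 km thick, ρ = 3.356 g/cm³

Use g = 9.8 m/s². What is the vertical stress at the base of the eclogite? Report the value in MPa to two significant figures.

810 MPa

unconsolidated mud: 1860 kg/m³ × 9.8 m/s² × 171 m = 3.117×10^6 Pa = 3.117 MPa
chalk: 2240 kg/m³ × 9.8 m/s² × 240 m = 5.268×10^6 Pa = 5.268 MPa
amphibolite: 3086 kg/m³ × 9.8 m/s² × 594 m = 1.796×10^7 Pa = 17.96 MPa
diorite: 2750 kg/m³ × 9.8 m/s² × 7400 m = 1.994×10^8 Pa = 199.4 MPa
eclogite: 3356 kg/m³ × 9.8 m/s² × 17860 m = 5.874×10^8 Pa = 587.4 MPa
Total = 3.117 + 5.268 + 17.96 + 199.4 + 587.4 = 813.17 MPa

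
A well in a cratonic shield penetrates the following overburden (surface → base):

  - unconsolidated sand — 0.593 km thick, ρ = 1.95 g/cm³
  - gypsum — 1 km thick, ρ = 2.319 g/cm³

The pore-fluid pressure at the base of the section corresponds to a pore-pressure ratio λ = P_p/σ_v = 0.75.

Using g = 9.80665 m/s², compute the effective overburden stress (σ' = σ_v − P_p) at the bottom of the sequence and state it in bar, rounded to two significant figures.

Overburden (lithostatic) stress σ_v:
unconsolidated sand: 1950 kg/m³ × 9.80665 m/s² × 593 m = 1.134×10^7 Pa = 11.34 MPa
gypsum: 2319 kg/m³ × 9.80665 m/s² × 1000 m = 2.274×10^7 Pa = 22.74 MPa
Total = 11.34 + 22.74 = 34.082 MPa
Pore pressure P_p = λ·σ_v = 0.75 × 34.08 MPa = 25.56 MPa
Effective stress σ' = σ_v − P_p = 34.08 − 25.56 = 8.5204 MPa = 85.204 bar

85 bar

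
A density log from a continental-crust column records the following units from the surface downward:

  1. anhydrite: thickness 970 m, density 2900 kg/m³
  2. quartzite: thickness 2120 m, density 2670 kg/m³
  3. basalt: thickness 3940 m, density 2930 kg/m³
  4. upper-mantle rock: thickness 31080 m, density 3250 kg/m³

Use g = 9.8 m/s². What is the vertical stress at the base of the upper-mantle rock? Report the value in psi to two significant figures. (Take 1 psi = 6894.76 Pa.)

170000 psi

anhydrite: 2900 kg/m³ × 9.8 m/s² × 970 m = 2.757×10^7 Pa = 3998 psi
quartzite: 2670 kg/m³ × 9.8 m/s² × 2120 m = 5.547×10^7 Pa = 8046 psi
basalt: 2930 kg/m³ × 9.8 m/s² × 3940 m = 1.131×10^8 Pa = 16409 psi
upper-mantle rock: 3250 kg/m³ × 9.8 m/s² × 31080 m = 9.899×10^8 Pa = 1.436×10^5 psi
Total = 3998 + 8046 + 16409 + 1.436×10^5 = 1.7202×10^5 psi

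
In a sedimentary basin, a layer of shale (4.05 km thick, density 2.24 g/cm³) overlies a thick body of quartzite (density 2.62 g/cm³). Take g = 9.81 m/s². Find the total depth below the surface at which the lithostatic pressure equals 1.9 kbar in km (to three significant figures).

7.98 km

Pressure at base of upper layers: 2240×9.81×4050 = 8.900×10^7 Pa = 0.8900 kbar
Remaining pressure to be supplied by quartzite: 1.900×10^8 − 8.900×10^7 = 1.010×10^8 Pa
Additional depth in quartzite = 1.010×10^8 Pa / (2620 kg/m³ × 9.81 m/s²) = 3929.8 m
Total depth = 4050 m + 3929.8 m = 7979.8 m
= 7.9798 km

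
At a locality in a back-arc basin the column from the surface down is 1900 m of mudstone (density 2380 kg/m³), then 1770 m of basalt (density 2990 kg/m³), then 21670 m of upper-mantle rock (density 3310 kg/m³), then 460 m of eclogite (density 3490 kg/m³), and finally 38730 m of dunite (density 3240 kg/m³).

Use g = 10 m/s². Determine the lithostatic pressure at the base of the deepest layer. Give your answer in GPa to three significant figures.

2.09 GPa

mudstone: 2380 kg/m³ × 10 m/s² × 1900 m = 4.522×10^7 Pa = 0.04522 GPa
basalt: 2990 kg/m³ × 10 m/s² × 1770 m = 5.292×10^7 Pa = 0.05292 GPa
upper-mantle rock: 3310 kg/m³ × 10 m/s² × 21670 m = 7.173×10^8 Pa = 0.7173 GPa
eclogite: 3490 kg/m³ × 10 m/s² × 460 m = 1.605×10^7 Pa = 0.01605 GPa
dunite: 3240 kg/m³ × 10 m/s² × 38730 m = 1.255×10^9 Pa = 1.255 GPa
Total = 0.04522 + 0.05292 + 0.7173 + 0.01605 + 1.255 = 2.0863 GPa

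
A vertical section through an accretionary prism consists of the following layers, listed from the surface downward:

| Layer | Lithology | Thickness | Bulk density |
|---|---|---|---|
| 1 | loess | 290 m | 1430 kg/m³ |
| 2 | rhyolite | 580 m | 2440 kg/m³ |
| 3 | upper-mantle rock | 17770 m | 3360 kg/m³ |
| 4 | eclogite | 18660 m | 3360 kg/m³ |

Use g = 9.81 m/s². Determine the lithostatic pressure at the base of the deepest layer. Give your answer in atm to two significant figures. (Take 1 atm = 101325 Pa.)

12000 atm

loess: 1430 kg/m³ × 9.81 m/s² × 290 m = 4.068×10^6 Pa = 40.15 atm
rhyolite: 2440 kg/m³ × 9.81 m/s² × 580 m = 1.388×10^7 Pa = 137.0 atm
upper-mantle rock: 3360 kg/m³ × 9.81 m/s² × 17770 m = 5.857×10^8 Pa = 5781 atm
eclogite: 3360 kg/m³ × 9.81 m/s² × 18660 m = 6.151×10^8 Pa = 6070 atm
Total = 40.15 + 137.0 + 5781 + 6070 = 12028 atm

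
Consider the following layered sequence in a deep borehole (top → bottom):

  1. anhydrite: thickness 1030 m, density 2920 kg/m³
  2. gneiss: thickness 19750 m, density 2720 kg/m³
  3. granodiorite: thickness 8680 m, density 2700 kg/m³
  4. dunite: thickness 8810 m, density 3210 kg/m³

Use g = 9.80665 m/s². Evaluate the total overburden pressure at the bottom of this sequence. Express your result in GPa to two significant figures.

anhydrite: 2920 kg/m³ × 9.80665 m/s² × 1030 m = 2.949×10^7 Pa = 0.02949 GPa
gneiss: 2720 kg/m³ × 9.80665 m/s² × 19750 m = 5.268×10^8 Pa = 0.5268 GPa
granodiorite: 2700 kg/m³ × 9.80665 m/s² × 8680 m = 2.298×10^8 Pa = 0.2298 GPa
dunite: 3210 kg/m³ × 9.80665 m/s² × 8810 m = 2.773×10^8 Pa = 0.2773 GPa
Total = 0.02949 + 0.5268 + 0.2298 + 0.2773 = 1.0635 GPa

1.1 GPa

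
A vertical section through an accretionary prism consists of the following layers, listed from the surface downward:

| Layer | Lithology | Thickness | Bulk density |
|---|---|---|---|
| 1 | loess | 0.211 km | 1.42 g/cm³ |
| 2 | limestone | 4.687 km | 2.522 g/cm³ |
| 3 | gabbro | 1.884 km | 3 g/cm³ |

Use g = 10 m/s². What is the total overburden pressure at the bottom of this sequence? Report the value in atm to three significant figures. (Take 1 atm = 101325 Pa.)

loess: 1420 kg/m³ × 10 m/s² × 211 m = 2.996×10^6 Pa = 29.57 atm
limestone: 2522 kg/m³ × 10 m/s² × 4687 m = 1.182×10^8 Pa = 1167 atm
gabbro: 3000 kg/m³ × 10 m/s² × 1884 m = 5.652×10^7 Pa = 557.8 atm
Total = 29.57 + 1167 + 557.8 = 1754.0 atm

1750 atm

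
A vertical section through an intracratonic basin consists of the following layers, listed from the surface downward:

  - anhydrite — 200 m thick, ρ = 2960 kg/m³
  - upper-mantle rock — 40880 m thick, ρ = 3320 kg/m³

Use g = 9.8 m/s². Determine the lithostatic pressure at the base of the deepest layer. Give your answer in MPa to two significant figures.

anhydrite: 2960 kg/m³ × 9.8 m/s² × 200 m = 5.802×10^6 Pa = 5.802 MPa
upper-mantle rock: 3320 kg/m³ × 9.8 m/s² × 40880 m = 1.330×10^9 Pa = 1330 MPa
Total = 5.802 + 1330 = 1335.9 MPa

1300 MPa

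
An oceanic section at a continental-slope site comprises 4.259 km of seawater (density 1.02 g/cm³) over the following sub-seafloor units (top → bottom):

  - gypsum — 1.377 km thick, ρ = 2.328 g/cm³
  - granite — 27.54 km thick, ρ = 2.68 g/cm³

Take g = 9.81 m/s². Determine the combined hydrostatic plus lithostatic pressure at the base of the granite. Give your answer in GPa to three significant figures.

0.798 GPa

seawater: 1020 kg/m³ × 9.81 m/s² × 4259 m = 4.262×10^7 Pa = 0.04262 GPa
gypsum: 2328 kg/m³ × 9.81 m/s² × 1377 m = 3.145×10^7 Pa = 0.03145 GPa
granite: 2680 kg/m³ × 9.81 m/s² × 27540 m = 7.240×10^8 Pa = 0.7240 GPa
Total = 0.04262 + 0.03145 + 0.7240 = 0.79811 GPa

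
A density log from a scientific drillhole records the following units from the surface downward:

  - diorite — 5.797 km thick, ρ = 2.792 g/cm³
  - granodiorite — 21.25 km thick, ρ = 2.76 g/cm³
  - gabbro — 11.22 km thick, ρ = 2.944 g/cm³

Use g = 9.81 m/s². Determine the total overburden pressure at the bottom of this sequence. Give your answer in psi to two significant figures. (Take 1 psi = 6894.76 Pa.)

150000 psi

diorite: 2792 kg/m³ × 9.81 m/s² × 5797 m = 1.588×10^8 Pa = 23029 psi
granodiorite: 2760 kg/m³ × 9.81 m/s² × 21250 m = 5.754×10^8 Pa = 83448 psi
gabbro: 2944 kg/m³ × 9.81 m/s² × 11220 m = 3.240×10^8 Pa = 46998 psi
Total = 23029 + 83448 + 46998 = 1.5348×10^5 psi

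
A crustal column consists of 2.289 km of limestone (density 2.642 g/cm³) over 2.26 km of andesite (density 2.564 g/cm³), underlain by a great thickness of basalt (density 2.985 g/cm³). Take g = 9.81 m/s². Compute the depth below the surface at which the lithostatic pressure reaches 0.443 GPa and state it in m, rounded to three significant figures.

15700 m

Pressure at base of upper layers: 2642×9.81×2289 + 2564×9.81×2260 = 1.162×10^8 Pa = 0.1162 GPa
Remaining pressure to be supplied by basalt: 4.430×10^8 − 1.162×10^8 = 3.268×10^8 Pa
Additional depth in basalt = 3.268×10^8 Pa / (2985 kg/m³ × 9.81 m/s²) = 11161 m
Total depth = 4549 m + 11161 m = 15710 m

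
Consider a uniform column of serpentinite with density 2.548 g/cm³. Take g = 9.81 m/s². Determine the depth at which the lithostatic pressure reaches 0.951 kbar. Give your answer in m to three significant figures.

3800 m

h = P/(ρg) = 0.951 kbar / (2548 kg/m³ × 9.81 m/s²) = 9.510×10^7 Pa / 24996 Pa/m = 3804.6 m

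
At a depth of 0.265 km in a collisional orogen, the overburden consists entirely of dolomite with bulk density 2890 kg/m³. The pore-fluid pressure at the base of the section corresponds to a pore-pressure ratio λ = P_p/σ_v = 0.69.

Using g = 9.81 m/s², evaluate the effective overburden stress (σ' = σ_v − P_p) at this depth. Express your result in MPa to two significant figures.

2.3 MPa

Overburden (lithostatic) stress σ_v:
dolomite: 2890 kg/m³ × 9.81 m/s² × 265 m = 7.513×10^6 Pa = 7.513 MPa
Pore pressure P_p = λ·σ_v = 0.69 × 7.513 MPa = 5.184 MPa
Effective stress σ' = σ_v − P_p = 7.513 − 5.184 = 2.3290 MPa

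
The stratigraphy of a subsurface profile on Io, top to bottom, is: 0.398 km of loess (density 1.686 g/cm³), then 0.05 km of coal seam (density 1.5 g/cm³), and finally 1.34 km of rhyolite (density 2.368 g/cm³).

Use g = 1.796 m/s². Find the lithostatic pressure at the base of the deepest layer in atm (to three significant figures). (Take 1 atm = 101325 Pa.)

69.5 atm

loess: 1686 kg/m³ × 1.796 m/s² × 398 m = 1.205×10^6 Pa = 11.89 atm
coal seam: 1500 kg/m³ × 1.796 m/s² × 50 m = 1.347×10^5 Pa = 1.329 atm
rhyolite: 2368 kg/m³ × 1.796 m/s² × 1340 m = 5.699×10^6 Pa = 56.24 atm
Total = 11.89 + 1.329 + 56.24 = 69.467 atm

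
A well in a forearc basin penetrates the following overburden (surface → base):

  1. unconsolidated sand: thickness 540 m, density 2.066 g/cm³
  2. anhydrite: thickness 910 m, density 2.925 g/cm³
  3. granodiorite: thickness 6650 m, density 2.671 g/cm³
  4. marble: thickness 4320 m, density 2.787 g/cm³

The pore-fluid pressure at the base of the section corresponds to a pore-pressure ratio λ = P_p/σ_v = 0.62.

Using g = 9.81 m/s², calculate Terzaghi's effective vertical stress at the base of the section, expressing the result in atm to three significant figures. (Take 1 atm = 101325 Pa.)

1240 atm

Overburden (lithostatic) stress σ_v:
unconsolidated sand: 2066 kg/m³ × 9.81 m/s² × 540 m = 1.094×10^7 Pa = 10.94 MPa
anhydrite: 2925 kg/m³ × 9.81 m/s² × 910 m = 2.611×10^7 Pa = 26.11 MPa
granodiorite: 2671 kg/m³ × 9.81 m/s² × 6650 m = 1.742×10^8 Pa = 174.2 MPa
marble: 2787 kg/m³ × 9.81 m/s² × 4320 m = 1.181×10^8 Pa = 118.1 MPa
Total = 10.94 + 26.11 + 174.2 + 118.1 = 329.41 MPa
Pore pressure P_p = λ·σ_v = 0.62 × 329.4 MPa = 204.2 MPa
Effective stress σ' = σ_v − P_p = 329.4 − 204.2 = 125.18 MPa = 1235.4 atm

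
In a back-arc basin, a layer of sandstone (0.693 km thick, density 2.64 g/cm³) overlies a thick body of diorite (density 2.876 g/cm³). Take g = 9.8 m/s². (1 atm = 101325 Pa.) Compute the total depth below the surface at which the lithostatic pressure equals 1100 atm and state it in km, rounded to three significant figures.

4.01 km

Pressure at base of upper layers: 2640×9.8×693 = 1.793×10^7 Pa = 176.9 atm
Remaining pressure to be supplied by diorite: 1.115×10^8 − 1.793×10^7 = 9.353×10^7 Pa
Additional depth in diorite = 9.353×10^7 Pa / (2876 kg/m³ × 9.8 m/s²) = 3318.4 m
Total depth = 693 m + 3318.4 m = 4011.4 m
= 4.0114 km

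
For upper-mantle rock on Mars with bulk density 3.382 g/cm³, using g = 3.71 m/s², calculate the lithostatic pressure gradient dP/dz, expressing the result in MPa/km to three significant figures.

dP/dz = ρg = 3382 kg/m³ × 3.71 m/s² = 12547 Pa/m
= 12547 Pa/m × (1 MPa/km / 1000.0 Pa/m) = 12.547 MPa/km

12.5 MPa/km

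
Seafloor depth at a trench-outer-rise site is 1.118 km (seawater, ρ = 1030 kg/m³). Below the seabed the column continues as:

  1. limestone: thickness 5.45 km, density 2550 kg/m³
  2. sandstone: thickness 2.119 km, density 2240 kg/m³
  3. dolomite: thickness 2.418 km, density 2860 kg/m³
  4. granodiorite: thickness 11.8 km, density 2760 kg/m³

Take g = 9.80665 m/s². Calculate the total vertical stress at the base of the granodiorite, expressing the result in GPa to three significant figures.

seawater: 1030 kg/m³ × 9.80665 m/s² × 1118 m = 1.129×10^7 Pa = 0.01129 GPa
limestone: 2550 kg/m³ × 9.80665 m/s² × 5450 m = 1.363×10^8 Pa = 0.1363 GPa
sandstone: 2240 kg/m³ × 9.80665 m/s² × 2119 m = 4.655×10^7 Pa = 0.04655 GPa
dolomite: 2860 kg/m³ × 9.80665 m/s² × 2418 m = 6.782×10^7 Pa = 0.06782 GPa
granodiorite: 2760 kg/m³ × 9.80665 m/s² × 11800 m = 3.194×10^8 Pa = 0.3194 GPa
Total = 0.01129 + 0.1363 + 0.04655 + 0.06782 + 0.3194 = 0.58133 GPa

0.581 GPa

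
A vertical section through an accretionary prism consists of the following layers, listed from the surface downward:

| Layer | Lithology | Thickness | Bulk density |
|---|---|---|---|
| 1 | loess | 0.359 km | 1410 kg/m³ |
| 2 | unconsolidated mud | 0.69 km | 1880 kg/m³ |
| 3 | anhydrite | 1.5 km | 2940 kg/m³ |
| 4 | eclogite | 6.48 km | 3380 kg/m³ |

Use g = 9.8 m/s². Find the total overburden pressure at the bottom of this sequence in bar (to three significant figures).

loess: 1410 kg/m³ × 9.8 m/s² × 359 m = 4.961×10^6 Pa = 49.61 bar
unconsolidated mud: 1880 kg/m³ × 9.8 m/s² × 690 m = 1.271×10^7 Pa = 127.1 bar
anhydrite: 2940 kg/m³ × 9.8 m/s² × 1500 m = 4.322×10^7 Pa = 432.2 bar
eclogite: 3380 kg/m³ × 9.8 m/s² × 6480 m = 2.146×10^8 Pa = 2146 bar
Total = 49.61 + 127.1 + 432.2 + 2146 = 2755.3 bar

2760 bar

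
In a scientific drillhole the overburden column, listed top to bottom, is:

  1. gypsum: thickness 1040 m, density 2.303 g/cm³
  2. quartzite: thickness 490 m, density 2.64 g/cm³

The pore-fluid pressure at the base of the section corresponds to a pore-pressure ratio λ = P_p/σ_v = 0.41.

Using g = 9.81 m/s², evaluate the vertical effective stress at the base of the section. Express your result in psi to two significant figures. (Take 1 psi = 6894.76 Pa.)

Overburden (lithostatic) stress σ_v:
gypsum: 2303 kg/m³ × 9.81 m/s² × 1040 m = 2.350×10^7 Pa = 23.50 MPa
quartzite: 2640 kg/m³ × 9.81 m/s² × 490 m = 1.269×10^7 Pa = 12.69 MPa
Total = 23.50 + 12.69 = 36.186 MPa
Pore pressure P_p = λ·σ_v = 0.41 × 36.19 MPa = 14.84 MPa
Effective stress σ' = σ_v − P_p = 36.19 − 14.84 = 21.350 MPa = 3096.5 psi

3100 psi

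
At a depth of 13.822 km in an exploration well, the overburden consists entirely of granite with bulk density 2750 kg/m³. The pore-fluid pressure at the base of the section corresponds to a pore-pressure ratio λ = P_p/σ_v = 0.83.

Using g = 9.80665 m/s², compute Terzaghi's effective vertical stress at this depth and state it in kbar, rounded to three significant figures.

0.634 kbar

Overburden (lithostatic) stress σ_v:
granite: 2750 kg/m³ × 9.80665 m/s² × 13822 m = 3.728×10^8 Pa = 372.8 MPa
Pore pressure P_p = λ·σ_v = 0.83 × 372.8 MPa = 309.4 MPa
Effective stress σ' = σ_v − P_p = 372.8 − 309.4 = 63.368 MPa = 0.63368 kbar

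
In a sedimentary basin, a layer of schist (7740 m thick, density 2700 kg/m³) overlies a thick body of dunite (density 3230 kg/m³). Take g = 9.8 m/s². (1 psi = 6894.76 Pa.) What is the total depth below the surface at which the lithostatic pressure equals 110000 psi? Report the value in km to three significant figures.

Pressure at base of upper layers: 2700×9.8×7740 = 2.048×10^8 Pa = 29704 psi
Remaining pressure to be supplied by dunite: 7.584×10^8 − 2.048×10^8 = 5.536×10^8 Pa
Additional depth in dunite = 5.536×10^8 Pa / (3230 kg/m³ × 9.8 m/s²) = 17490 m
Total depth = 7740 m + 17490 m = 25230 m
= 25.230 km

25.2 km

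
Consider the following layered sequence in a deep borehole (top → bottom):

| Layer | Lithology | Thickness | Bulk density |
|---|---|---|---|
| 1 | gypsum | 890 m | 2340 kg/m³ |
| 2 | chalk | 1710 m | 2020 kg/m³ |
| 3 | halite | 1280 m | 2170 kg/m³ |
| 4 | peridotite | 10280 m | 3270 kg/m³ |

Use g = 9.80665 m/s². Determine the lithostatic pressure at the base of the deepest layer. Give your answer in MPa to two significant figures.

410 MPa

gypsum: 2340 kg/m³ × 9.80665 m/s² × 890 m = 2.042×10^7 Pa = 20.42 MPa
chalk: 2020 kg/m³ × 9.80665 m/s² × 1710 m = 3.387×10^7 Pa = 33.87 MPa
halite: 2170 kg/m³ × 9.80665 m/s² × 1280 m = 2.724×10^7 Pa = 27.24 MPa
peridotite: 3270 kg/m³ × 9.80665 m/s² × 10280 m = 3.297×10^8 Pa = 329.7 MPa
Total = 20.42 + 33.87 + 27.24 + 329.7 = 411.19 MPa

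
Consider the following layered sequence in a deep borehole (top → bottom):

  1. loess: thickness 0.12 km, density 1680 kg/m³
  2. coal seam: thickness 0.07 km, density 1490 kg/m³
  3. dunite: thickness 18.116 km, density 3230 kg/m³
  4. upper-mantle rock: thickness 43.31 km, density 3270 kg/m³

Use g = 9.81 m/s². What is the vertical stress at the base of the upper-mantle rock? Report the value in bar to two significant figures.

20000 bar

loess: 1680 kg/m³ × 9.81 m/s² × 120 m = 1.978×10^6 Pa = 19.78 bar
coal seam: 1490 kg/m³ × 9.81 m/s² × 70 m = 1.023×10^6 Pa = 10.23 bar
dunite: 3230 kg/m³ × 9.81 m/s² × 18116 m = 5.740×10^8 Pa = 5740 bar
upper-mantle rock: 3270 kg/m³ × 9.81 m/s² × 43310 m = 1.389×10^9 Pa = 13893 bar
Total = 19.78 + 10.23 + 5740 + 13893 = 19664 bar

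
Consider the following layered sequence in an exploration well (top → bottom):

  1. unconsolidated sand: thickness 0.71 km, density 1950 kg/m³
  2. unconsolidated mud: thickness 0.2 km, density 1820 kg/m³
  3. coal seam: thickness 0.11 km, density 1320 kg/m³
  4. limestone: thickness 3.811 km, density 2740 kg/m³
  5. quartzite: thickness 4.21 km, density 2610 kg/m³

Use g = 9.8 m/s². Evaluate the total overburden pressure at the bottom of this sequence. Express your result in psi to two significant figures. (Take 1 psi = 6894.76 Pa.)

33000 psi

unconsolidated sand: 1950 kg/m³ × 9.8 m/s² × 710 m = 1.357×10^7 Pa = 1968 psi
unconsolidated mud: 1820 kg/m³ × 9.8 m/s² × 200 m = 3.567×10^6 Pa = 517.4 psi
coal seam: 1320 kg/m³ × 9.8 m/s² × 110 m = 1.423×10^6 Pa = 206.4 psi
limestone: 2740 kg/m³ × 9.8 m/s² × 3811 m = 1.023×10^8 Pa = 14842 psi
quartzite: 2610 kg/m³ × 9.8 m/s² × 4210 m = 1.077×10^8 Pa = 15618 psi
Total = 1968 + 517.4 + 206.4 + 14842 + 15618 = 33152 psi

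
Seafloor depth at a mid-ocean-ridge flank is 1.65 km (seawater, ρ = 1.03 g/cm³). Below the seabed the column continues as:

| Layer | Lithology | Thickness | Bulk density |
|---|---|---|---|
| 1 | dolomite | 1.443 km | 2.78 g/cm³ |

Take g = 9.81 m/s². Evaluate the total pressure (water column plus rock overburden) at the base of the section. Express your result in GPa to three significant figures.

seawater: 1030 kg/m³ × 9.81 m/s² × 1650 m = 1.667×10^7 Pa = 0.01667 GPa
dolomite: 2780 kg/m³ × 9.81 m/s² × 1443 m = 3.935×10^7 Pa = 0.03935 GPa
Total = 0.01667 + 0.03935 = 0.056025 GPa

0.0560 GPa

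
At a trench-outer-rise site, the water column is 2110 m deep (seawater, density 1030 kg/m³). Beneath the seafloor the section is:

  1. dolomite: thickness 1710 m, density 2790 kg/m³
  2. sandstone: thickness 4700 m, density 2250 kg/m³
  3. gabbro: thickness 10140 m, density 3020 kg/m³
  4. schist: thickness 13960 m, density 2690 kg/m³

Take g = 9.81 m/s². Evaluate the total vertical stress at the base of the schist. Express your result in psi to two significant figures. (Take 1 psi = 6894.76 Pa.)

seawater: 1030 kg/m³ × 9.81 m/s² × 2110 m = 2.132×10^7 Pa = 3092 psi
dolomite: 2790 kg/m³ × 9.81 m/s² × 1710 m = 4.680×10^7 Pa = 6788 psi
sandstone: 2250 kg/m³ × 9.81 m/s² × 4700 m = 1.037×10^8 Pa = 15046 psi
gabbro: 3020 kg/m³ × 9.81 m/s² × 10140 m = 3.004×10^8 Pa = 43571 psi
schist: 2690 kg/m³ × 9.81 m/s² × 13960 m = 3.684×10^8 Pa = 53430 psi
Total = 3092 + 6788 + 15046 + 43571 + 53430 = 1.2193×10^5 psi

120000 psi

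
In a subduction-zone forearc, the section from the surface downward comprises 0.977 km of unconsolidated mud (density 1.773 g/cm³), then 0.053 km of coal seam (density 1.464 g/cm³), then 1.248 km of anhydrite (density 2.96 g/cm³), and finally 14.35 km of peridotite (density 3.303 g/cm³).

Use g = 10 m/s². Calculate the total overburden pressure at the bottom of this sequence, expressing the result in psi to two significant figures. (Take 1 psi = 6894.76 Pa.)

77000 psi

unconsolidated mud: 1773 kg/m³ × 10 m/s² × 977 m = 1.732×10^7 Pa = 2512 psi
coal seam: 1464 kg/m³ × 10 m/s² × 53 m = 7.759×10^5 Pa = 112.5 psi
anhydrite: 2960 kg/m³ × 10 m/s² × 1248 m = 3.694×10^7 Pa = 5358 psi
peridotite: 3303 kg/m³ × 10 m/s² × 14350 m = 4.740×10^8 Pa = 68745 psi
Total = 2512 + 112.5 + 5358 + 68745 = 76728 psi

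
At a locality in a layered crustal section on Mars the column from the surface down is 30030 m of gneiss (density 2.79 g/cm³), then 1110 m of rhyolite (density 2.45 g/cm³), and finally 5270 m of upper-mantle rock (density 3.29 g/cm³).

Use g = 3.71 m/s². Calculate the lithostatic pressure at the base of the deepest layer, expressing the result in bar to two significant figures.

gneiss: 2790 kg/m³ × 3.71 m/s² × 30030 m = 3.108×10^8 Pa = 3108 bar
rhyolite: 2450 kg/m³ × 3.71 m/s² × 1110 m = 1.009×10^7 Pa = 100.9 bar
upper-mantle rock: 3290 kg/m³ × 3.71 m/s² × 5270 m = 6.433×10^7 Pa = 643.3 bar
Total = 3108 + 100.9 + 643.3 = 3852.5 bar

3900 bar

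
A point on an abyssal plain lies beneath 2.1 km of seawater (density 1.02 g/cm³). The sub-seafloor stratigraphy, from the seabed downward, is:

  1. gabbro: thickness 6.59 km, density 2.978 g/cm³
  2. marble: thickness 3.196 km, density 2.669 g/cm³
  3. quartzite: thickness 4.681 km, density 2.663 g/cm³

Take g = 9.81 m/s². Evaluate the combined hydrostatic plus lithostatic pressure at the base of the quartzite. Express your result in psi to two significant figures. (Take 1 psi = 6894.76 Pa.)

61000 psi

seawater: 1020 kg/m³ × 9.81 m/s² × 2100 m = 2.101×10^7 Pa = 3048 psi
gabbro: 2978 kg/m³ × 9.81 m/s² × 6590 m = 1.925×10^8 Pa = 27923 psi
marble: 2669 kg/m³ × 9.81 m/s² × 3196 m = 8.368×10^7 Pa = 12137 psi
quartzite: 2663 kg/m³ × 9.81 m/s² × 4681 m = 1.223×10^8 Pa = 17736 psi
Total = 3048 + 27923 + 12137 + 17736 = 60844 psi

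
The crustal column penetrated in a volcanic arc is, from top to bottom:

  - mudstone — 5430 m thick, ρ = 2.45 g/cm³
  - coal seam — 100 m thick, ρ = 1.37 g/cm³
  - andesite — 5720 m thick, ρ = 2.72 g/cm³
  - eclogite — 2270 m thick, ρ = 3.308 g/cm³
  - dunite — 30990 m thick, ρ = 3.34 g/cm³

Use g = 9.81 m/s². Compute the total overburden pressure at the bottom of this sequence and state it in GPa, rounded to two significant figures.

1.4 GPa

mudstone: 2450 kg/m³ × 9.81 m/s² × 5430 m = 1.305×10^8 Pa = 0.1305 GPa
coal seam: 1370 kg/m³ × 9.81 m/s² × 100 m = 1.344×10^6 Pa = 1.344×10^-3 GPa
andesite: 2720 kg/m³ × 9.81 m/s² × 5720 m = 1.526×10^8 Pa = 0.1526 GPa
eclogite: 3308 kg/m³ × 9.81 m/s² × 2270 m = 7.366×10^7 Pa = 0.07366 GPa
dunite: 3340 kg/m³ × 9.81 m/s² × 30990 m = 1.015×10^9 Pa = 1.015 GPa
Total = 0.1305 + 1.344×10^-3 + 0.1526 + 0.07366 + 1.015 = 1.3735 GPa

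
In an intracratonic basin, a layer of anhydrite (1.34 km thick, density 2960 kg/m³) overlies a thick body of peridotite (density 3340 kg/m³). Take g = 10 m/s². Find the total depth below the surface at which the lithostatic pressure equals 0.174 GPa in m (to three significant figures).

5360 m

Pressure at base of upper layers: 2960×10×1340 = 3.966×10^7 Pa = 0.03966 GPa
Remaining pressure to be supplied by peridotite: 1.740×10^8 − 3.966×10^7 = 1.343×10^8 Pa
Additional depth in peridotite = 1.343×10^8 Pa / (3340 kg/m³ × 10 m/s²) = 4022.0 m
Total depth = 1340 m + 4022.0 m = 5362.0 m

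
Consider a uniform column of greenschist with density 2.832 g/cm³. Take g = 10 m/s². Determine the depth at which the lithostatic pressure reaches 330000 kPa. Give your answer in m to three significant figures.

h = P/(ρg) = 330000 kPa / (2832 kg/m³ × 10 m/s²) = 3.300×10^8 Pa / 28320 Pa/m = 11653 m

11700 m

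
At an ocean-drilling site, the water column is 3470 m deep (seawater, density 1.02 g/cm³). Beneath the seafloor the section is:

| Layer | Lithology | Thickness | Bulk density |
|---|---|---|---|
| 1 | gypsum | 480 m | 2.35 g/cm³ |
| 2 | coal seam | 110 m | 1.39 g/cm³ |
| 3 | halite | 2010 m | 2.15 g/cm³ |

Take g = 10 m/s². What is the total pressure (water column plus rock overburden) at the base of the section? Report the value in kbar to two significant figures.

0.91 kbar

seawater: 1020 kg/m³ × 10 m/s² × 3470 m = 3.539×10^7 Pa = 0.3539 kbar
gypsum: 2350 kg/m³ × 10 m/s² × 480 m = 1.128×10^7 Pa = 0.1128 kbar
coal seam: 1390 kg/m³ × 10 m/s² × 110 m = 1.529×10^6 Pa = 0.01529 kbar
halite: 2150 kg/m³ × 10 m/s² × 2010 m = 4.322×10^7 Pa = 0.4321 kbar
Total = 0.3539 + 0.1128 + 0.01529 + 0.4321 = 0.91418 kbar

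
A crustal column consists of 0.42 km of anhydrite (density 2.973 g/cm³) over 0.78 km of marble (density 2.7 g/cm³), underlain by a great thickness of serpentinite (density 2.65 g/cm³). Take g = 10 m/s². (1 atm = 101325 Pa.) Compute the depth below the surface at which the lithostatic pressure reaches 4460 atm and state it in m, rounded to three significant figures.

Pressure at base of upper layers: 2973×10×420 + 2700×10×780 = 3.355×10^7 Pa = 331.1 atm
Remaining pressure to be supplied by serpentinite: 4.519×10^8 − 3.355×10^7 = 4.184×10^8 Pa
Additional depth in serpentinite = 4.184×10^8 Pa / (2650 kg/m³ × 10 m/s²) = 15787 m
Total depth = 1200 m + 15787 m = 16987 m

17000 m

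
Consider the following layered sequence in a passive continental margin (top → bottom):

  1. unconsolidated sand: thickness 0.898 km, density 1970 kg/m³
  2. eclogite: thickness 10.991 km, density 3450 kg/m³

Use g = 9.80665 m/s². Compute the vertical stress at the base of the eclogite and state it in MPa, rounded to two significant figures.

390 MPa

unconsolidated sand: 1970 kg/m³ × 9.80665 m/s² × 898 m = 1.735×10^7 Pa = 17.35 MPa
eclogite: 3450 kg/m³ × 9.80665 m/s² × 10991 m = 3.719×10^8 Pa = 371.9 MPa
Total = 17.35 + 371.9 = 389.21 MPa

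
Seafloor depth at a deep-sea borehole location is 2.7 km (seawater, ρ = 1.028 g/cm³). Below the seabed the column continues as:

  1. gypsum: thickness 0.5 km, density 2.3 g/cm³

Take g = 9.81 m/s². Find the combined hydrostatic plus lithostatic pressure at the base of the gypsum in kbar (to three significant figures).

0.385 kbar

seawater: 1028 kg/m³ × 9.81 m/s² × 2700 m = 2.723×10^7 Pa = 0.2723 kbar
gypsum: 2300 kg/m³ × 9.81 m/s² × 500 m = 1.128×10^7 Pa = 0.1128 kbar
Total = 0.2723 + 0.1128 = 0.38510 kbar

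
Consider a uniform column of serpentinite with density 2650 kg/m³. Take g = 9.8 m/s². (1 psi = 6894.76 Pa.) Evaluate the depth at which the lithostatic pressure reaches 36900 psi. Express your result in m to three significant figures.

h = P/(ρg) = 36900 psi / (2650 kg/m³ × 9.8 m/s²) = 2.544×10^8 Pa / 25970 Pa/m = 9796.6 m

9800 m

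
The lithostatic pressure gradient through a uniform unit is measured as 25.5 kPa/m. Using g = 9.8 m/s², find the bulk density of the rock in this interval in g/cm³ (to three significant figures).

ρ = (dP/dz)/g = 25.5 kPa/m / 9.8 m/s² = 25500 Pa/m / 9.8 m/s² = 2602.0 kg/m³
= 2.602 g/cm³

2.60 g/cm³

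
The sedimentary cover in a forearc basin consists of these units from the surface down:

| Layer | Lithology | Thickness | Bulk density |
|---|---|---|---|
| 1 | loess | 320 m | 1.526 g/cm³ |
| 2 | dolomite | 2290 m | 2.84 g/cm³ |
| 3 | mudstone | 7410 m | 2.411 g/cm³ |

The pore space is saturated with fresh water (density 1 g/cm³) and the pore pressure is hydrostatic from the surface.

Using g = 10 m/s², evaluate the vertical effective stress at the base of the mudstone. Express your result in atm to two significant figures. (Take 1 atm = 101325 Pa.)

1500 atm

Overburden (lithostatic) stress σ_v:
loess: 1526 kg/m³ × 10 m/s² × 320 m = 4.883×10^6 Pa = 4.883 MPa
dolomite: 2840 kg/m³ × 10 m/s² × 2290 m = 6.504×10^7 Pa = 65.04 MPa
mudstone: 2411 kg/m³ × 10 m/s² × 7410 m = 1.787×10^8 Pa = 178.7 MPa
Total = 4.883 + 65.04 + 178.7 = 248.57 MPa
Pore pressure P_p = 1000 kg/m³ × 10 m/s² × 10020 m = 1.002×10^8 Pa = 100.2 MPa
Effective stress σ' = σ_v − P_p = 248.6 − 100.2 = 148.37 MPa = 1464.3 atm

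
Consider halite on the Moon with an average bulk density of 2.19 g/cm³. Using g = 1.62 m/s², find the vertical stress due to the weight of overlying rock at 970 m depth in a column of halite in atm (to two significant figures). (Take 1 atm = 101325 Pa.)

halite: 2190 kg/m³ × 1.62 m/s² × 970 m = 3.441×10^6 Pa = 33.96 atm

34 atm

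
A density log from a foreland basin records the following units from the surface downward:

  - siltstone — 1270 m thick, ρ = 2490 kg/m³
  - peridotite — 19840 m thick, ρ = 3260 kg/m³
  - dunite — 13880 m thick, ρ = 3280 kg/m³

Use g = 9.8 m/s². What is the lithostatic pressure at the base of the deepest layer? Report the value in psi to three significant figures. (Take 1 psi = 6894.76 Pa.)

161000 psi

siltstone: 2490 kg/m³ × 9.8 m/s² × 1270 m = 3.099×10^7 Pa = 4495 psi
peridotite: 3260 kg/m³ × 9.8 m/s² × 19840 m = 6.338×10^8 Pa = 91932 psi
dunite: 3280 kg/m³ × 9.8 m/s² × 13880 m = 4.462×10^8 Pa = 64710 psi
Total = 4495 + 91932 + 64710 = 1.6114×10^5 psi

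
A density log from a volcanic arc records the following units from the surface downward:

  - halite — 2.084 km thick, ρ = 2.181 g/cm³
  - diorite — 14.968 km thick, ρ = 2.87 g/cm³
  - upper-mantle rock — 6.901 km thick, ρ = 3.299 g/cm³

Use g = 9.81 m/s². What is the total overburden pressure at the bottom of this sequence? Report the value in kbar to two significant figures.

halite: 2181 kg/m³ × 9.81 m/s² × 2084 m = 4.459×10^7 Pa = 0.4459 kbar
diorite: 2870 kg/m³ × 9.81 m/s² × 14968 m = 4.214×10^8 Pa = 4.214 kbar
upper-mantle rock: 3299 kg/m³ × 9.81 m/s² × 6901 m = 2.233×10^8 Pa = 2.233 kbar
Total = 0.4459 + 4.214 + 2.233 = 6.8935 kbar

6.9 kbar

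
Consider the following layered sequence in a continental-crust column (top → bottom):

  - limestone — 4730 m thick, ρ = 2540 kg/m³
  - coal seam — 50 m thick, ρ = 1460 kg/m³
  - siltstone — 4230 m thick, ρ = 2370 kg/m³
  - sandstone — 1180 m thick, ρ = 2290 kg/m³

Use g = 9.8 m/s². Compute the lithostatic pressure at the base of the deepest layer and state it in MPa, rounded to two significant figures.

limestone: 2540 kg/m³ × 9.8 m/s² × 4730 m = 1.177×10^8 Pa = 117.7 MPa
coal seam: 1460 kg/m³ × 9.8 m/s² × 50 m = 7.154×10^5 Pa = 0.7154 MPa
siltstone: 2370 kg/m³ × 9.8 m/s² × 4230 m = 9.825×10^7 Pa = 98.25 MPa
sandstone: 2290 kg/m³ × 9.8 m/s² × 1180 m = 2.648×10^7 Pa = 26.48 MPa
Total = 117.7 + 0.7154 + 98.25 + 26.48 = 243.18 MPa

240 MPa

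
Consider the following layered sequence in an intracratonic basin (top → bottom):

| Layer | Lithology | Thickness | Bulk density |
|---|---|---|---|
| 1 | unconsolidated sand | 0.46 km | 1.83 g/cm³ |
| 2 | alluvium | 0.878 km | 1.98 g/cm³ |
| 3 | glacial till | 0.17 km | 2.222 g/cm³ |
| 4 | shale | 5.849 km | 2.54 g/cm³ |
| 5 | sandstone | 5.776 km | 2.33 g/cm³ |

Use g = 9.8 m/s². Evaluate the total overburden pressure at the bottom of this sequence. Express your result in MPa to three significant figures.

306 MPa

unconsolidated sand: 1830 kg/m³ × 9.8 m/s² × 460 m = 8.250×10^6 Pa = 8.250 MPa
alluvium: 1980 kg/m³ × 9.8 m/s² × 878 m = 1.704×10^7 Pa = 17.04 MPa
glacial till: 2222 kg/m³ × 9.8 m/s² × 170 m = 3.702×10^6 Pa = 3.702 MPa
shale: 2540 kg/m³ × 9.8 m/s² × 5849 m = 1.456×10^8 Pa = 145.6 MPa
sandstone: 2330 kg/m³ × 9.8 m/s² × 5776 m = 1.319×10^8 Pa = 131.9 MPa
Total = 8.250 + 17.04 + 3.702 + 145.6 + 131.9 = 306.47 MPa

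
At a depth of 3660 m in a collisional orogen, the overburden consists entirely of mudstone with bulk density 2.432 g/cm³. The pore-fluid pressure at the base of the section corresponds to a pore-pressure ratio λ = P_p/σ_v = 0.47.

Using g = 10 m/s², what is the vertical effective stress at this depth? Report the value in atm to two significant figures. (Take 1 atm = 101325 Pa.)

470 atm

Overburden (lithostatic) stress σ_v:
mudstone: 2432 kg/m³ × 10 m/s² × 3660 m = 8.901×10^7 Pa = 89.01 MPa
Pore pressure P_p = λ·σ_v = 0.47 × 89.01 MPa = 41.84 MPa
Effective stress σ' = σ_v − P_p = 89.01 − 41.84 = 47.176 MPa = 465.59 atm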